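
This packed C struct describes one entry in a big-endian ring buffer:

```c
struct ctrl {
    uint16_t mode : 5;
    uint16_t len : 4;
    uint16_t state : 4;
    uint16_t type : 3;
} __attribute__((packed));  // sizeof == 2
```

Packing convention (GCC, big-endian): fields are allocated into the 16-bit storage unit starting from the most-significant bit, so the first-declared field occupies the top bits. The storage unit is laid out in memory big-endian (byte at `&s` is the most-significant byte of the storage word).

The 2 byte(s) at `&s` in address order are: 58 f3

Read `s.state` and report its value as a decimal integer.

14

[0]=0x58 [1]=0xf3 (big-endian) → word 0x58f3
mode [11+:5] = (word>>11) & 0x1f = 11
len [7+:4] = (word>>7) & 0xf = 1
state [3+:4] = (word>>3) & 0xf = 14  ←
type [0+:3] = (word>>0) & 0x7 = 3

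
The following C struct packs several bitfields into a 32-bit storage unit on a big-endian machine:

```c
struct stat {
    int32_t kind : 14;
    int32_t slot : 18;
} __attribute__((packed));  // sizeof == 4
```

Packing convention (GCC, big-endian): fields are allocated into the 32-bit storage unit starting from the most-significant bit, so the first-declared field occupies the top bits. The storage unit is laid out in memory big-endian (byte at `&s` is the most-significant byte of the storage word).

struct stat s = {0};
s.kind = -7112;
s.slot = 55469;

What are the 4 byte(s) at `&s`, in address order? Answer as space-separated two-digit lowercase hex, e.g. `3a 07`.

[18+:14] kind=-7112 & 0x3fff = 0x2438; word=0x90e00000
[0+:18] slot=55469 & 0x3ffff = 0xd8ad; word=0x90e0d8ad
word = 0x90e0d8ad → big-endian bytes:
  [0]=0x90  [1]=0xe0  [2]=0xd8  [3]=0xad

90 e0 d8 ad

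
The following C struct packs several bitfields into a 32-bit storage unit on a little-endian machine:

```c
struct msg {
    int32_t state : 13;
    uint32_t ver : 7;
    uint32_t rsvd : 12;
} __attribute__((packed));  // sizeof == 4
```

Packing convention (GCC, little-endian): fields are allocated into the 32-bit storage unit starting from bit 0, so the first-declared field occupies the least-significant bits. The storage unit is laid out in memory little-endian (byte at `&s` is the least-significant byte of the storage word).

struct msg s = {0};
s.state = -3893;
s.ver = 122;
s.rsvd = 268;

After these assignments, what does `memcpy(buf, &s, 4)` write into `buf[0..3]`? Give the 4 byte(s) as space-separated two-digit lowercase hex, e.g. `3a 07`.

cb 50 cf 10

[0+:13] state=-3893 & 0x1fff = 0x10cb; word=0x000010cb
[13+:7] ver=122 & 0x7f = 0x7a; word=0x000f50cb
[20+:12] rsvd=268 & 0xfff = 0x10c; word=0x10cf50cb
word = 0x10cf50cb → little-endian bytes:
  [0]=0xcb  [1]=0x50  [2]=0xcf  [3]=0x10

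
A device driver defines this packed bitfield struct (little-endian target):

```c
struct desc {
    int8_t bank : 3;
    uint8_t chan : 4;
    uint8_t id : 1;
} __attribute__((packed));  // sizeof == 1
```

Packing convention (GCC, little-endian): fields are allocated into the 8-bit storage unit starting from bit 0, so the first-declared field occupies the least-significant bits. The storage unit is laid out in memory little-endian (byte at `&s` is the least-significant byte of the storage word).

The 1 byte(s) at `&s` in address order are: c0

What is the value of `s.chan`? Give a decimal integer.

[0]=0xc0 (little-endian) → word 0xc0
bank [0+:3] = (word>>0) & 0x7 = 0
chan [3+:4] = (word>>3) & 0xf = 8  ←
id [7+:1] = (word>>7) & 0x1 = 1

8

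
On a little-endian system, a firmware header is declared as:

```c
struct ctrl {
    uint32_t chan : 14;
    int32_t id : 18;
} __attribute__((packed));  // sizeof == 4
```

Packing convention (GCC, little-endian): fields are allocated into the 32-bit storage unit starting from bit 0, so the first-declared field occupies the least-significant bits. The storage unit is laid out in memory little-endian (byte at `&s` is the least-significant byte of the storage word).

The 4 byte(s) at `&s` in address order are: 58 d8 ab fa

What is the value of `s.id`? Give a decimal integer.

[0]=0x58 [1]=0xd8 [2]=0xab [3]=0xfa (little-endian) → word 0xfaabd858
chan [0+:14] = (word>>0) & 0x3fff = 6232
id [14+:18] = (word>>14) & 0x3ffff = 256687  ←
id signed 18b, MSB=1: 256687 - 262144 = -5457

-5457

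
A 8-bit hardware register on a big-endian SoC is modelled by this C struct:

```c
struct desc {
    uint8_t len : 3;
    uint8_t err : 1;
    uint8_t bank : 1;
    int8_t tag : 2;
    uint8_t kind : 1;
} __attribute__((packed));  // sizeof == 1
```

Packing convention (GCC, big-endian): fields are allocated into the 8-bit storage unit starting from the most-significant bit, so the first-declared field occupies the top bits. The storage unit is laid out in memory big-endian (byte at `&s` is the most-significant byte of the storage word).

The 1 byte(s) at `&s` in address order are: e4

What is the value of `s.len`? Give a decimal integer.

7

[0]=0xe4 (big-endian) → word 0xe4
len:3 @ bit 5 → (0xe4>>5)&0x7 = 0x7  ←
err:1 @ bit 4 → (0xe4>>4)&0x1 = 0x0
bank:1 @ bit 3 → (0xe4>>3)&0x1 = 0x0
tag:2 @ bit 1 → (0xe4>>1)&0x3 = 0x2
kind:1 @ bit 0 → (0xe4>>0)&0x1 = 0x0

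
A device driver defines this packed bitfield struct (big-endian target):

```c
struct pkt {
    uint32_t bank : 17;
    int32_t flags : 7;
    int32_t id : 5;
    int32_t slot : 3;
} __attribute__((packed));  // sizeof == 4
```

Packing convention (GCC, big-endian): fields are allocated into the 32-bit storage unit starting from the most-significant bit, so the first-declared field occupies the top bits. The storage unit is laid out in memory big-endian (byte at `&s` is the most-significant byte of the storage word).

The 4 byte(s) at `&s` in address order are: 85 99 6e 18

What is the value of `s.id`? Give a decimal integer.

3

[0]=0x85 [1]=0x99 [2]=0x6e [3]=0x18 (big-endian) → word 0x85996e18
bank [15+:17] = (word>>15) & 0x1ffff = 68402
flags [8+:7] = (word>>8) & 0x7f = 110
id [3+:5] = (word>>3) & 0x1f = 3  ←
slot [0+:3] = (word>>0) & 0x7 = 0
id signed 5b, MSB=0: value = 3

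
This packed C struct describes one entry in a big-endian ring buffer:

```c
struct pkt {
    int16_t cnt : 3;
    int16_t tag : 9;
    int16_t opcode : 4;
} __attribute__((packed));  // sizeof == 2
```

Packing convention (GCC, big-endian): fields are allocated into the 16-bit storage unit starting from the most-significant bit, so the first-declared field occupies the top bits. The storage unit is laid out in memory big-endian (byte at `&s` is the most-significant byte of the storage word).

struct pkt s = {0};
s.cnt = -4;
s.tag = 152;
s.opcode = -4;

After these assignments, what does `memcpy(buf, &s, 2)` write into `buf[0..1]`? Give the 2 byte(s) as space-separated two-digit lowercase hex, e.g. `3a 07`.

89 8c

cnt (3b) val=-4 bits=0x4 at bit 13: 0x8000
tag (9b) val=152 bits=0x98 at bit 4: 0x8980
opcode (4b) val=-4 bits=0xc at bit 0: 0x898c
word = 0x898c → big-endian bytes:
  [0]=0x89  [1]=0x8c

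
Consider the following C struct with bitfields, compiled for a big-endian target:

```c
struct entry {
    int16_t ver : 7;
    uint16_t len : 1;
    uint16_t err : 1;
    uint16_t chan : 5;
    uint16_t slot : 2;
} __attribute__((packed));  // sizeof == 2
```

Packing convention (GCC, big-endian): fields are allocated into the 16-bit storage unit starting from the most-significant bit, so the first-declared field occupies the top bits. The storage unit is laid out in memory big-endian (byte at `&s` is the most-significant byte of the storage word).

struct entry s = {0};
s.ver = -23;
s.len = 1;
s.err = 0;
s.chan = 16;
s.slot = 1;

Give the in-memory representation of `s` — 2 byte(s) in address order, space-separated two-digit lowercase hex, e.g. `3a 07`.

[9+:7] ver=-23 & 0x7f = 0x69; word=0xd200
[8+:1] len=1 & 0x1 = 0x1; word=0xd300
[7+:1] err=0 & 0x1 = 0x0; word=0xd300
[2+:5] chan=16 & 0x1f = 0x10; word=0xd340
[0+:2] slot=1 & 0x3 = 0x1; word=0xd341
word = 0xd341 → big-endian bytes:
  [0]=0xd3  [1]=0x41

d3 41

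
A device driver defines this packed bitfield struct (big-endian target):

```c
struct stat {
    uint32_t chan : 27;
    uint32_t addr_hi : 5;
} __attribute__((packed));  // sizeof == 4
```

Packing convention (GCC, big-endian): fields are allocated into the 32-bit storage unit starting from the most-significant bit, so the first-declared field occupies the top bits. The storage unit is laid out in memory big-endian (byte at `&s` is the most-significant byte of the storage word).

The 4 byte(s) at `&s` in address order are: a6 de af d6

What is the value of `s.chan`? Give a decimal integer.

[0]=0xa6 [1]=0xde [2]=0xaf [3]=0xd6 (big-endian) → word 0xa6deafd6
chan:27 @ bit 5 → (0xa6deafd6>>5)&0x7ffffff = 0x536f57e  ←
addr_hi:5 @ bit 0 → (0xa6deafd6>>0)&0x1f = 0x16

87487870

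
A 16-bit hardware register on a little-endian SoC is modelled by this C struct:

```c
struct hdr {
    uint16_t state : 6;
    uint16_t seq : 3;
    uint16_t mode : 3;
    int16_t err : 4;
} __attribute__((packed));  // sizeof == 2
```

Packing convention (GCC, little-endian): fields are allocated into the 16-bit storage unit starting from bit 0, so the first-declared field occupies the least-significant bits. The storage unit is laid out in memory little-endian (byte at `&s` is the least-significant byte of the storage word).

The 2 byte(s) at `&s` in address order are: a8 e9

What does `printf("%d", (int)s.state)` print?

[0]=0xa8 [1]=0xe9 (little-endian) → word 0xe9a8
state:6 @ bit 0 → (0xe9a8>>0)&0x3f = 0x28  ←
seq:3 @ bit 6 → (0xe9a8>>6)&0x7 = 0x6
mode:3 @ bit 9 → (0xe9a8>>9)&0x7 = 0x4
err:4 @ bit 12 → (0xe9a8>>12)&0xf = 0xe

40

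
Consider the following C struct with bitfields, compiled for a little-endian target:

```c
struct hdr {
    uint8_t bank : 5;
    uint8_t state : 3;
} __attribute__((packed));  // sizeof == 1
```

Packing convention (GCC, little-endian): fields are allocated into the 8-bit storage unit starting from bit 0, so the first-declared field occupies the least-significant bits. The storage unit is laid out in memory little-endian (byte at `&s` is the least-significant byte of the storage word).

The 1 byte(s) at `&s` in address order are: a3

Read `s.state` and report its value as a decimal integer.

[0]=0xa3 (little-endian) → word 0xa3
bank [0+:5] = (word>>0) & 0x1f = 3
state [5+:3] = (word>>5) & 0x7 = 5  ←

5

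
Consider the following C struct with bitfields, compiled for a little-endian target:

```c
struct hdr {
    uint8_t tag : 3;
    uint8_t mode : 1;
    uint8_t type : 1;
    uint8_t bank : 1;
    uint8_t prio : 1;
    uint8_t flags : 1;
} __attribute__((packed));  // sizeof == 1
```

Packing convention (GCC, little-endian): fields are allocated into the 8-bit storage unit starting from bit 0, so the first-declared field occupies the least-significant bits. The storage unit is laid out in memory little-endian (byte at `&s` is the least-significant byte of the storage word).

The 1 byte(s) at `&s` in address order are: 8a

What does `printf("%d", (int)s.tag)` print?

2

[0]=0x8a (little-endian) → word 0x8a
tag:3 @ bit 0 → (0x8a>>0)&0x7 = 0x2  ←
mode:1 @ bit 3 → (0x8a>>3)&0x1 = 0x1
type:1 @ bit 4 → (0x8a>>4)&0x1 = 0x0
bank:1 @ bit 5 → (0x8a>>5)&0x1 = 0x0
prio:1 @ bit 6 → (0x8a>>6)&0x1 = 0x0
flags:1 @ bit 7 → (0x8a>>7)&0x1 = 0x1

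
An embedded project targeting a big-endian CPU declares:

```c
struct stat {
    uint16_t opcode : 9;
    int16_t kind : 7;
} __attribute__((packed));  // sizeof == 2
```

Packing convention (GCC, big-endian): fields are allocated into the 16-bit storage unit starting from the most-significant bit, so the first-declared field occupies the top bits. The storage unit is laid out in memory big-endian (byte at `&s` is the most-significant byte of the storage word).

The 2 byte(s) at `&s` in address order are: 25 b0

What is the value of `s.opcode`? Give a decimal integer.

[0]=0x25 [1]=0xb0 (big-endian) → word 0x25b0
opcode [7+:9] = (word>>7) & 0x1ff = 75  ←
kind [0+:7] = (word>>0) & 0x7f = 48

75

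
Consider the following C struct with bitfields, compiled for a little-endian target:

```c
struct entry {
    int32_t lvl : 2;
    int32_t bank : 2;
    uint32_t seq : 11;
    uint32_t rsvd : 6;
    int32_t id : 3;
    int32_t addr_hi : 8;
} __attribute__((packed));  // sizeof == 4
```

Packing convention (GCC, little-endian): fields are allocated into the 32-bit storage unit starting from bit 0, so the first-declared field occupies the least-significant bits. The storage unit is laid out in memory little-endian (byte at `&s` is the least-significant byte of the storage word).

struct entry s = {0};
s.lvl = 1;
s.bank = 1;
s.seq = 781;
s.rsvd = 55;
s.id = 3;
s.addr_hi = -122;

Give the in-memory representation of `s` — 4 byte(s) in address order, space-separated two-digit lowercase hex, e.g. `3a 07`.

d5 b0 7b 86

lvl:2 = 1 → 0x1 << 0 → word 0x00000001
bank:2 = 1 → 0x1 << 2 → word 0x00000005
seq:11 = 781 → 0x30d << 4 → word 0x000030d5
rsvd:6 = 55 → 0x37 << 15 → word 0x001bb0d5
id:3 = 3 → 0x3 << 21 → word 0x007bb0d5
addr_hi:8 = -122 → 0x86 << 24 → word 0x867bb0d5
word = 0x867bb0d5 → little-endian bytes:
  [0]=0xd5  [1]=0xb0  [2]=0x7b  [3]=0x86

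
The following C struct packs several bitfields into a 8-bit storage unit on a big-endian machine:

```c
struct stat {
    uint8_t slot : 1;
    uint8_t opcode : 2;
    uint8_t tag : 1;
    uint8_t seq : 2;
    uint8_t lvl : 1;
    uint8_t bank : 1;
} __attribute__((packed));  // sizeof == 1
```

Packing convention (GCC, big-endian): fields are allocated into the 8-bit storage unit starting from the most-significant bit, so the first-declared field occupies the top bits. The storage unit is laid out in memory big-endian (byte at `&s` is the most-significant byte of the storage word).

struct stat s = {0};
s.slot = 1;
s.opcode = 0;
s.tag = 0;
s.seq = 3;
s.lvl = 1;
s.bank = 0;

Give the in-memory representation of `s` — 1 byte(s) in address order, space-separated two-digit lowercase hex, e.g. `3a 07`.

slot (1b) val=1 bits=0x1 at bit 7: 0x80
opcode (2b) val=0 bits=0x0 at bit 5: 0x80
tag (1b) val=0 bits=0x0 at bit 4: 0x80
seq (2b) val=3 bits=0x3 at bit 2: 0x8c
lvl (1b) val=1 bits=0x1 at bit 1: 0x8e
bank (1b) val=0 bits=0x0 at bit 0: 0x8e
word = 0x8e → big-endian bytes:
  [0]=0x8e

8e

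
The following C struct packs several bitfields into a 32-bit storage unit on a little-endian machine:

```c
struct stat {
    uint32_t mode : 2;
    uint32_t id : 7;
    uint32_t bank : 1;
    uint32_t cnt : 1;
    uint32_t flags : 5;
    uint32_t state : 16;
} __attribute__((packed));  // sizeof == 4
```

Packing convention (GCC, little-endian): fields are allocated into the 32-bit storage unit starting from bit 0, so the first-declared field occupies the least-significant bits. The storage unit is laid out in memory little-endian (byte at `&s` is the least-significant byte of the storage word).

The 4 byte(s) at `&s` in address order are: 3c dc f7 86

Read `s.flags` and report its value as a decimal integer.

[0]=0x3c [1]=0xdc [2]=0xf7 [3]=0x86 (little-endian) → word 0x86f7dc3c
mode [0+:2] = (word>>0) & 0x3 = 0
id [2+:7] = (word>>2) & 0x7f = 15
bank [9+:1] = (word>>9) & 0x1 = 0
cnt [10+:1] = (word>>10) & 0x1 = 1
flags [11+:5] = (word>>11) & 0x1f = 27  ←
state [16+:16] = (word>>16) & 0xffff = 34551

27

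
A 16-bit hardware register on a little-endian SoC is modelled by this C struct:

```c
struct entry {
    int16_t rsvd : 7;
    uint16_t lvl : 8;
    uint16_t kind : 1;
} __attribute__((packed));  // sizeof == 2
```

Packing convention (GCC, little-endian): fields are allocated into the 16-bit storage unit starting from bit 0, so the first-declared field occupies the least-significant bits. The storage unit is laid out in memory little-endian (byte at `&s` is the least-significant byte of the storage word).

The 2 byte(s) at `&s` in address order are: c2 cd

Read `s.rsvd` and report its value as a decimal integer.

-62

[0]=0xc2 [1]=0xcd (little-endian) → word 0xcdc2
rsvd:7 @ bit 0 → (0xcdc2>>0)&0x7f = 0x42  ←
lvl:8 @ bit 7 → (0xcdc2>>7)&0xff = 0x9b
kind:1 @ bit 15 → (0xcdc2>>15)&0x1 = 0x1
rsvd signed 7b, MSB=1: 66 - 128 = -62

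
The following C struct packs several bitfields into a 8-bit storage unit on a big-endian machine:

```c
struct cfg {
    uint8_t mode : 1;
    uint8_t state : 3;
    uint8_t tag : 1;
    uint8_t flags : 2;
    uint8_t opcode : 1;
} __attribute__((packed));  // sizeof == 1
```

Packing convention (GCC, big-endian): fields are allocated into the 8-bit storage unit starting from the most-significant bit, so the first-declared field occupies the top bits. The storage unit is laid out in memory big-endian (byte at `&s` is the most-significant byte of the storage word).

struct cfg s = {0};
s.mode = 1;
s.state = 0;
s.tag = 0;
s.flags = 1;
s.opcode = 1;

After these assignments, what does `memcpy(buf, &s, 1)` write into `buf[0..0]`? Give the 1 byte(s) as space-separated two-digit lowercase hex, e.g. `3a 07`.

83

mode:1 = 1 → 0x1 << 7 → word 0x80
state:3 = 0 → 0x0 << 4 → word 0x80
tag:1 = 0 → 0x0 << 3 → word 0x80
flags:2 = 1 → 0x1 << 1 → word 0x82
opcode:1 = 1 → 0x1 << 0 → word 0x83
word = 0x83 → big-endian bytes:
  [0]=0x83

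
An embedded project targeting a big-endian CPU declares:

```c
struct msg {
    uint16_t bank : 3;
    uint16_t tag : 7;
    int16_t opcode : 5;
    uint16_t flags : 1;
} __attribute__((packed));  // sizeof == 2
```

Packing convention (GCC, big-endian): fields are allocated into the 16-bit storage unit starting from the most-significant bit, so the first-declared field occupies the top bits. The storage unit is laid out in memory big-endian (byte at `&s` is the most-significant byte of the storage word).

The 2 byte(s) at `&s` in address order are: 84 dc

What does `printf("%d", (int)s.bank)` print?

[0]=0x84 [1]=0xdc (big-endian) → word 0x84dc
bank [13+:3] = (word>>13) & 0x7 = 4  ←
tag [6+:7] = (word>>6) & 0x7f = 19
opcode [1+:5] = (word>>1) & 0x1f = 14
flags [0+:1] = (word>>0) & 0x1 = 0

4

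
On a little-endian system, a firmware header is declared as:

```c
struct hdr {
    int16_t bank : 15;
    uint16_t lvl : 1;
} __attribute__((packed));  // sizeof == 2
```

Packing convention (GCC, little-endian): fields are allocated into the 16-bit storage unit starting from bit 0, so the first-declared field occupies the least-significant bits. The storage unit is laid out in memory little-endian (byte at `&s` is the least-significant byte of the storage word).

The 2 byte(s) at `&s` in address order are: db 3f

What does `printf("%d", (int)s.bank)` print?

[0]=0xdb [1]=0x3f (little-endian) → word 0x3fdb
bank:15 @ bit 0 → (0x3fdb>>0)&0x7fff = 0x3fdb  ←
lvl:1 @ bit 15 → (0x3fdb>>15)&0x1 = 0x0
bank signed 15b, MSB=0: value = 16347

16347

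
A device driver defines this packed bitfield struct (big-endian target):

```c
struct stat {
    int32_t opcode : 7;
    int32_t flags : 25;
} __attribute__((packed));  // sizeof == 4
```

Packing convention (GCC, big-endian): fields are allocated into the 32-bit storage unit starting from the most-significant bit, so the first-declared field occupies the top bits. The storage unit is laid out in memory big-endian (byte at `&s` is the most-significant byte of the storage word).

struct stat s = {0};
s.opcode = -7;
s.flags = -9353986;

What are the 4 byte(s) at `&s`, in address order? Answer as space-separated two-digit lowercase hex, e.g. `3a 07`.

[25+:7] opcode=-7 & 0x7f = 0x79; word=0xf2000000
[0+:25] flags=-9353986 & 0x1ffffff = 0x17144fe; word=0xf37144fe
word = 0xf37144fe → big-endian bytes:
  [0]=0xf3  [1]=0x71  [2]=0x44  [3]=0xfe

f3 71 44 fe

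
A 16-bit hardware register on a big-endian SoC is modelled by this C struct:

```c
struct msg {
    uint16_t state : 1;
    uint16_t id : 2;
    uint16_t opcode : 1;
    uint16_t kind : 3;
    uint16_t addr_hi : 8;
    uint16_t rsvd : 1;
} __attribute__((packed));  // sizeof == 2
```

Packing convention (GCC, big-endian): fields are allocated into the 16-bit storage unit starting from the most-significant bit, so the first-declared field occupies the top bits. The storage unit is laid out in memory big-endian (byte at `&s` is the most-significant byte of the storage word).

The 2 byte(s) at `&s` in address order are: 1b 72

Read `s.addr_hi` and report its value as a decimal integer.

185

[0]=0x1b [1]=0x72 (big-endian) → word 0x1b72
state [15+:1] = (word>>15) & 0x1 = 0
id [13+:2] = (word>>13) & 0x3 = 0
opcode [12+:1] = (word>>12) & 0x1 = 1
kind [9+:3] = (word>>9) & 0x7 = 5
addr_hi [1+:8] = (word>>1) & 0xff = 185  ←
rsvd [0+:1] = (word>>0) & 0x1 = 0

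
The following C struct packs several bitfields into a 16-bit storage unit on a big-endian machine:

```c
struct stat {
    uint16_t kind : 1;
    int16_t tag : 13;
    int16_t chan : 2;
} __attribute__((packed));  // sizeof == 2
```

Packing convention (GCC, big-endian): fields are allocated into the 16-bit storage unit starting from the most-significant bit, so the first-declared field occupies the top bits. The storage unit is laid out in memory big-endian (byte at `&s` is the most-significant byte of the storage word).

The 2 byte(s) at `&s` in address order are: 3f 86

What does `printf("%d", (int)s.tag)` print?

[0]=0x3f [1]=0x86 (big-endian) → word 0x3f86
kind:1 @ bit 15 → (0x3f86>>15)&0x1 = 0x0
tag:13 @ bit 2 → (0x3f86>>2)&0x1fff = 0xfe1  ←
chan:2 @ bit 0 → (0x3f86>>0)&0x3 = 0x2
tag signed 13b, MSB=0: value = 4065

4065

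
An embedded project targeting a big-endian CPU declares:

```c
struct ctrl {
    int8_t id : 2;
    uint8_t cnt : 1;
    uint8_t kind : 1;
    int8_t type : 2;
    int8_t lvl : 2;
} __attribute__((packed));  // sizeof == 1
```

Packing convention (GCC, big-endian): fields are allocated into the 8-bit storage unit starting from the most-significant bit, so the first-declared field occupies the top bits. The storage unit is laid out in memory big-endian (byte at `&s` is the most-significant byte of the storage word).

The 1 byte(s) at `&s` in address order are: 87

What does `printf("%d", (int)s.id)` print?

-2

[0]=0x87 (big-endian) → word 0x87
id:2 @ bit 6 → (0x87>>6)&0x3 = 0x2  ←
cnt:1 @ bit 5 → (0x87>>5)&0x1 = 0x0
kind:1 @ bit 4 → (0x87>>4)&0x1 = 0x0
type:2 @ bit 2 → (0x87>>2)&0x3 = 0x1
lvl:2 @ bit 0 → (0x87>>0)&0x3 = 0x3
id signed 2b, MSB=1: 2 - 4 = -2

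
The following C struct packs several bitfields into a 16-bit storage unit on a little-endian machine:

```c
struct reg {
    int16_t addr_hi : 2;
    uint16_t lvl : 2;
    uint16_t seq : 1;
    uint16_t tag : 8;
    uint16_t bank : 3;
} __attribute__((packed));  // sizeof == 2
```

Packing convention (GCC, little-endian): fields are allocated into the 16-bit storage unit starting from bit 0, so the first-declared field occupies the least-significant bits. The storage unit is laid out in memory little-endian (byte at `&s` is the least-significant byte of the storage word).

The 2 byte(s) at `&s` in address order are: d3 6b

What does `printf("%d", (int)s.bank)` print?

3

[0]=0xd3 [1]=0x6b (little-endian) → word 0x6bd3
addr_hi [0+:2] = (word>>0) & 0x3 = 3
lvl [2+:2] = (word>>2) & 0x3 = 0
seq [4+:1] = (word>>4) & 0x1 = 1
tag [5+:8] = (word>>5) & 0xff = 94
bank [13+:3] = (word>>13) & 0x7 = 3  ←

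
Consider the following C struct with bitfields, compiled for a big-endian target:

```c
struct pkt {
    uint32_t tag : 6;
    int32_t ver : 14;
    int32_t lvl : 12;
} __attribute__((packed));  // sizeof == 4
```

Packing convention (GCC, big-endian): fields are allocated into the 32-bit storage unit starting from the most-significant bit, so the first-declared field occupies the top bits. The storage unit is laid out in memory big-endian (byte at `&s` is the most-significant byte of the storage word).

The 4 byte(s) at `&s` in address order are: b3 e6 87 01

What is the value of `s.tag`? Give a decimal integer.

[0]=0xb3 [1]=0xe6 [2]=0x87 [3]=0x01 (big-endian) → word 0xb3e68701
tag [26+:6] = (word>>26) & 0x3f = 44  ←
ver [12+:14] = (word>>12) & 0x3fff = 15976
lvl [0+:12] = (word>>0) & 0xfff = 1793

44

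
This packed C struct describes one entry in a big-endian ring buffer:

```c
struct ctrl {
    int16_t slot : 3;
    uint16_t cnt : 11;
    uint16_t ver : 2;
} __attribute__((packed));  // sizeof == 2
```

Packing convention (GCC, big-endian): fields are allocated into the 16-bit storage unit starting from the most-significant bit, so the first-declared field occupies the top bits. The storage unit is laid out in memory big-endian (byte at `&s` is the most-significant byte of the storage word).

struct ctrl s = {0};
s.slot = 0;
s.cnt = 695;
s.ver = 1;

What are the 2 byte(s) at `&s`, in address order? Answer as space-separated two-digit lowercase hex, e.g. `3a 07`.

0a dd

slot:3 = 0 → 0x0 << 13 → word 0x0000
cnt:11 = 695 → 0x2b7 << 2 → word 0x0adc
ver:2 = 1 → 0x1 << 0 → word 0x0add
word = 0x0add → big-endian bytes:
  [0]=0x0a  [1]=0xdd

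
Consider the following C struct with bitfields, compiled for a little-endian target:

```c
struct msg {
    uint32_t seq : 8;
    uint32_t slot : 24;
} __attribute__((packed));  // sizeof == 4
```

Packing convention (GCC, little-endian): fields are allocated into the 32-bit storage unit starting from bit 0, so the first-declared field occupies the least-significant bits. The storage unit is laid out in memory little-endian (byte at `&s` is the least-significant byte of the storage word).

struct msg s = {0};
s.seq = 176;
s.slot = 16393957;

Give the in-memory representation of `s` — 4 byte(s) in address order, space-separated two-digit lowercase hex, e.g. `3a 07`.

b0 e5 26 fa

[0+:8] seq=176 & 0xff = 0xb0; word=0x000000b0
[8+:24] slot=16393957 & 0xffffff = 0xfa26e5; word=0xfa26e5b0
word = 0xfa26e5b0 → little-endian bytes:
  [0]=0xb0  [1]=0xe5  [2]=0x26  [3]=0xfa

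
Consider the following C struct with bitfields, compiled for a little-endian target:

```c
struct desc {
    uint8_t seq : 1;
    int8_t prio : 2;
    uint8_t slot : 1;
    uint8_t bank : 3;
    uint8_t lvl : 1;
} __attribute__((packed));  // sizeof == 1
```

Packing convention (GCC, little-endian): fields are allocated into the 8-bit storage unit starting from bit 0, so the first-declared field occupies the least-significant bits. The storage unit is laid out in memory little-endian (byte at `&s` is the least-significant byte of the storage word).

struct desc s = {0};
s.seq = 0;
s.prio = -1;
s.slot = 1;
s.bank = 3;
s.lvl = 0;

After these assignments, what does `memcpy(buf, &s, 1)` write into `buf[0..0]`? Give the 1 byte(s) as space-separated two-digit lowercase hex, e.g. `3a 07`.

seq:1 = 0 → 0x0 << 0 → word 0x00
prio:2 = -1 → 0x3 << 1 → word 0x06
slot:1 = 1 → 0x1 << 3 → word 0x0e
bank:3 = 3 → 0x3 << 4 → word 0x3e
lvl:1 = 0 → 0x0 << 7 → word 0x3e
word = 0x3e → little-endian bytes:
  [0]=0x3e

3e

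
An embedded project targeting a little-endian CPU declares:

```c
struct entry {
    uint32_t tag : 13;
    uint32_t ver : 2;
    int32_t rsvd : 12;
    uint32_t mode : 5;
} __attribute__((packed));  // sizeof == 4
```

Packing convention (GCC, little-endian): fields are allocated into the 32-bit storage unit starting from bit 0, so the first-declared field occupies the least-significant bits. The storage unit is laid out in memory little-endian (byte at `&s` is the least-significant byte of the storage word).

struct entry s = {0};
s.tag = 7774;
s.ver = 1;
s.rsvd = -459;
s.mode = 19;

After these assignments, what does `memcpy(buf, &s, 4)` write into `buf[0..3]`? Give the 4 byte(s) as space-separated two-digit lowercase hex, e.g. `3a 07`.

[0+:13] tag=7774 & 0x1fff = 0x1e5e; word=0x00001e5e
[13+:2] ver=1 & 0x3 = 0x1; word=0x00003e5e
[15+:12] rsvd=-459 & 0xfff = 0xe35; word=0x071abe5e
[27+:5] mode=19 & 0x1f = 0x13; word=0x9f1abe5e
word = 0x9f1abe5e → little-endian bytes:
  [0]=0x5e  [1]=0xbe  [2]=0x1a  [3]=0x9f

5e be 1a 9f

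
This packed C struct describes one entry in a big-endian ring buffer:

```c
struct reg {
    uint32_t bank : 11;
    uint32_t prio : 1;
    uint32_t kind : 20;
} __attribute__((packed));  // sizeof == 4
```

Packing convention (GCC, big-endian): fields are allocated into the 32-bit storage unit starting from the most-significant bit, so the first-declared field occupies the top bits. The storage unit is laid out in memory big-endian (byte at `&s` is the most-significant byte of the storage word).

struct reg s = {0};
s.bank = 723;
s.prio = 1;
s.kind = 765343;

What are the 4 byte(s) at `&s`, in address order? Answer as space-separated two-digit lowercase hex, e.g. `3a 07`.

5a 7b ad 9f

bank (11b) val=723 bits=0x2d3 at bit 21: 0x5a600000
prio (1b) val=1 bits=0x1 at bit 20: 0x5a700000
kind (20b) val=765343 bits=0xbad9f at bit 0: 0x5a7bad9f
word = 0x5a7bad9f → big-endian bytes:
  [0]=0x5a  [1]=0x7b  [2]=0xad  [3]=0x9f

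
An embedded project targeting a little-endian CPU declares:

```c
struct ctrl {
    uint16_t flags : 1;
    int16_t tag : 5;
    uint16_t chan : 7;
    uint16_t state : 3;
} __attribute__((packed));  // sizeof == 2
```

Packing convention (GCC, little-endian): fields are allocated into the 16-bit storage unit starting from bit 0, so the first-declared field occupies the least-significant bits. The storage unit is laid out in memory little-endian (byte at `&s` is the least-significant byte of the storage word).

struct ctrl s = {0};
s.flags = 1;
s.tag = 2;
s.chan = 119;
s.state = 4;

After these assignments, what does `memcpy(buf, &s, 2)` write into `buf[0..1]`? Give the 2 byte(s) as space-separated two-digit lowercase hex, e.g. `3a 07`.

c5 9d

flags:1 = 1 → 0x1 << 0 → word 0x0001
tag:5 = 2 → 0x2 << 1 → word 0x0005
chan:7 = 119 → 0x77 << 6 → word 0x1dc5
state:3 = 4 → 0x4 << 13 → word 0x9dc5
word = 0x9dc5 → little-endian bytes:
  [0]=0xc5  [1]=0x9d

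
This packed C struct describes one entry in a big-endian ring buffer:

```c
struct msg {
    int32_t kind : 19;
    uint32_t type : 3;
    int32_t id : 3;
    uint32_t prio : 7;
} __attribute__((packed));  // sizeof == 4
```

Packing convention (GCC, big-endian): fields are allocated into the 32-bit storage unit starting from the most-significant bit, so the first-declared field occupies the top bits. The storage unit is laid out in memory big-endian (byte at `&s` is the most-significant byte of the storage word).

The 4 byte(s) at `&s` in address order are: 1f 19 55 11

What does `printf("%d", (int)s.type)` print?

5

[0]=0x1f [1]=0x19 [2]=0x55 [3]=0x11 (big-endian) → word 0x1f195511
kind:19 @ bit 13 → (0x1f195511>>13)&0x7ffff = 0xf8ca
type:3 @ bit 10 → (0x1f195511>>10)&0x7 = 0x5  ←
id:3 @ bit 7 → (0x1f195511>>7)&0x7 = 0x2
prio:7 @ bit 0 → (0x1f195511>>0)&0x7f = 0x11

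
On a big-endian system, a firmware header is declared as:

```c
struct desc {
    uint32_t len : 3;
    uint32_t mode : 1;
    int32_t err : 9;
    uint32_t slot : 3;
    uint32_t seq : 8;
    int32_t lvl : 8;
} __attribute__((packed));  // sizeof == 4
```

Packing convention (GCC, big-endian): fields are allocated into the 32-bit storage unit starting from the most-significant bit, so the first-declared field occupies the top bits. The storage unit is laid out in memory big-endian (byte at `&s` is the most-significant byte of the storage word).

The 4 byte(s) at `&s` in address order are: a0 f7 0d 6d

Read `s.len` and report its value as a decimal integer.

5

[0]=0xa0 [1]=0xf7 [2]=0x0d [3]=0x6d (big-endian) → word 0xa0f70d6d
len [29+:3] = (word>>29) & 0x7 = 5  ←
mode [28+:1] = (word>>28) & 0x1 = 0
err [19+:9] = (word>>19) & 0x1ff = 30
slot [16+:3] = (word>>16) & 0x7 = 7
seq [8+:8] = (word>>8) & 0xff = 13
lvl [0+:8] = (word>>0) & 0xff = 109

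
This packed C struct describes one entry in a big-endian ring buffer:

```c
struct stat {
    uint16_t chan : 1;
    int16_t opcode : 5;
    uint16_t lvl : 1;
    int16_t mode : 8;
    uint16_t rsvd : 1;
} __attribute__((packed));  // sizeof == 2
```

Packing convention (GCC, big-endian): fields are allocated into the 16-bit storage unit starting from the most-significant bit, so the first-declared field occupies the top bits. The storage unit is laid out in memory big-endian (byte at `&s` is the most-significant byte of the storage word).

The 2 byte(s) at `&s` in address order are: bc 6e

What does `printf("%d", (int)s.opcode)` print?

15

[0]=0xbc [1]=0x6e (big-endian) → word 0xbc6e
chan:1 @ bit 15 → (0xbc6e>>15)&0x1 = 0x1
opcode:5 @ bit 10 → (0xbc6e>>10)&0x1f = 0xf  ←
lvl:1 @ bit 9 → (0xbc6e>>9)&0x1 = 0x0
mode:8 @ bit 1 → (0xbc6e>>1)&0xff = 0x37
rsvd:1 @ bit 0 → (0xbc6e>>0)&0x1 = 0x0
opcode signed 5b, MSB=0: value = 15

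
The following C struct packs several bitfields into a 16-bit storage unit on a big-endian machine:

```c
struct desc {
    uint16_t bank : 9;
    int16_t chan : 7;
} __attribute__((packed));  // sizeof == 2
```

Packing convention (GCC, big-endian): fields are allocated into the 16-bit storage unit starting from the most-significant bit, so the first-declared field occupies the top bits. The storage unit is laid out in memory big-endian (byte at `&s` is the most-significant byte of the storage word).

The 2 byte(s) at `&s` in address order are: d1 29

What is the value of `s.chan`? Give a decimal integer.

41

[0]=0xd1 [1]=0x29 (big-endian) → word 0xd129
bank [7+:9] = (word>>7) & 0x1ff = 418
chan [0+:7] = (word>>0) & 0x7f = 41  ←
chan signed 7b, MSB=0: value = 41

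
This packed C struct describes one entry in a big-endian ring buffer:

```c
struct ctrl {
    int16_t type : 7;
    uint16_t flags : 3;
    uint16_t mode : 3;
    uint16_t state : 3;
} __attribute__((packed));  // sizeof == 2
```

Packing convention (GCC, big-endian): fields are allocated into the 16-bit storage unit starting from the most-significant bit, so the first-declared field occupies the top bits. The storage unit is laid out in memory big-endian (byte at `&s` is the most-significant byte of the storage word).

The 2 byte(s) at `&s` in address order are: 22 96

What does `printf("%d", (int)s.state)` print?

[0]=0x22 [1]=0x96 (big-endian) → word 0x2296
type:7 @ bit 9 → (0x2296>>9)&0x7f = 0x11
flags:3 @ bit 6 → (0x2296>>6)&0x7 = 0x2
mode:3 @ bit 3 → (0x2296>>3)&0x7 = 0x2
state:3 @ bit 0 → (0x2296>>0)&0x7 = 0x6  ←

6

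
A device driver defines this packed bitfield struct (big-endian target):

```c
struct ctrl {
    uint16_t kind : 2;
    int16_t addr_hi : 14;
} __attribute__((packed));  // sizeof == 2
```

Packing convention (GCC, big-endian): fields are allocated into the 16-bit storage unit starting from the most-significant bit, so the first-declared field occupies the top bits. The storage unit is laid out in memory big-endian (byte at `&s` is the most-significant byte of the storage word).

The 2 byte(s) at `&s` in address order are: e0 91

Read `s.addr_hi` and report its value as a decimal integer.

-8047

[0]=0xe0 [1]=0x91 (big-endian) → word 0xe091
kind:2 @ bit 14 → (0xe091>>14)&0x3 = 0x3
addr_hi:14 @ bit 0 → (0xe091>>0)&0x3fff = 0x2091  ←
addr_hi signed 14b, MSB=1: 8337 - 16384 = -8047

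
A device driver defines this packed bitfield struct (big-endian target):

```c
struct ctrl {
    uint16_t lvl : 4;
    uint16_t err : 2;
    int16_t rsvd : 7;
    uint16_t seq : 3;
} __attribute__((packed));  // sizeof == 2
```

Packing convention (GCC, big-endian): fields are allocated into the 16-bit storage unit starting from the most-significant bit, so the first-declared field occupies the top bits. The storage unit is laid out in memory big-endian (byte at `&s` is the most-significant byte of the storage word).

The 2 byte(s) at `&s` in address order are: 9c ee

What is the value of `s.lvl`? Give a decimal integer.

9

[0]=0x9c [1]=0xee (big-endian) → word 0x9cee
lvl:4 @ bit 12 → (0x9cee>>12)&0xf = 0x9  ←
err:2 @ bit 10 → (0x9cee>>10)&0x3 = 0x3
rsvd:7 @ bit 3 → (0x9cee>>3)&0x7f = 0x1d
seq:3 @ bit 0 → (0x9cee>>0)&0x7 = 0x6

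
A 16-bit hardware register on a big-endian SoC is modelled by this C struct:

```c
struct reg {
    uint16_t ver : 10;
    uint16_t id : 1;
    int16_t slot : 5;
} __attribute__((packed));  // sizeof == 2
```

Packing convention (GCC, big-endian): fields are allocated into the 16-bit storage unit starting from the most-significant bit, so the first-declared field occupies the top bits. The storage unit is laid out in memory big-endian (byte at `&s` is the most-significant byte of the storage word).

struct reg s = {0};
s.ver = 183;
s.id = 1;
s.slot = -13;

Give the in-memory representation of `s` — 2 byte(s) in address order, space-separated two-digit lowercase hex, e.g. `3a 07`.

2d f3

ver (10b) val=183 bits=0xb7 at bit 6: 0x2dc0
id (1b) val=1 bits=0x1 at bit 5: 0x2de0
slot (5b) val=-13 bits=0x13 at bit 0: 0x2df3
word = 0x2df3 → big-endian bytes:
  [0]=0x2d  [1]=0xf3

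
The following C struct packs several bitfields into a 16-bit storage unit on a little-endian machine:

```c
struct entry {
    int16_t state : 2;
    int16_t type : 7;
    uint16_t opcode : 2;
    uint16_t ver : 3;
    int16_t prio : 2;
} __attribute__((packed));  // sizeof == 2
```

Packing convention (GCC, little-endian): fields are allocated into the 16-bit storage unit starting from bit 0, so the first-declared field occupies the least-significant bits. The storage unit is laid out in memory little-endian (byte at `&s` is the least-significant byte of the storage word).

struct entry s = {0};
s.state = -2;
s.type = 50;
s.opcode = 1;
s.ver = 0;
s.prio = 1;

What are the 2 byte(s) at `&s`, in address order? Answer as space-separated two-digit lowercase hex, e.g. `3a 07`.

state:2 = -2 → 0x2 << 0 → word 0x0002
type:7 = 50 → 0x32 << 2 → word 0x00ca
opcode:2 = 1 → 0x1 << 9 → word 0x02ca
ver:3 = 0 → 0x0 << 11 → word 0x02ca
prio:2 = 1 → 0x1 << 14 → word 0x42ca
word = 0x42ca → little-endian bytes:
  [0]=0xca  [1]=0x42

ca 42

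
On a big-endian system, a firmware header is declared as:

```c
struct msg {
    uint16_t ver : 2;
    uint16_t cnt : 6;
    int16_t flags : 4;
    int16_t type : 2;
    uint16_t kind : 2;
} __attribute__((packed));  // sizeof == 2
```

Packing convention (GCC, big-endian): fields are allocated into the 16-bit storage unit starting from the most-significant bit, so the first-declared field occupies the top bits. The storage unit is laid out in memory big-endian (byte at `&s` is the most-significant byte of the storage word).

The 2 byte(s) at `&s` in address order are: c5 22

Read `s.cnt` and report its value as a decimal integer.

[0]=0xc5 [1]=0x22 (big-endian) → word 0xc522
ver [14+:2] = (word>>14) & 0x3 = 3
cnt [8+:6] = (word>>8) & 0x3f = 5  ←
flags [4+:4] = (word>>4) & 0xf = 2
type [2+:2] = (word>>2) & 0x3 = 0
kind [0+:2] = (word>>0) & 0x3 = 2

5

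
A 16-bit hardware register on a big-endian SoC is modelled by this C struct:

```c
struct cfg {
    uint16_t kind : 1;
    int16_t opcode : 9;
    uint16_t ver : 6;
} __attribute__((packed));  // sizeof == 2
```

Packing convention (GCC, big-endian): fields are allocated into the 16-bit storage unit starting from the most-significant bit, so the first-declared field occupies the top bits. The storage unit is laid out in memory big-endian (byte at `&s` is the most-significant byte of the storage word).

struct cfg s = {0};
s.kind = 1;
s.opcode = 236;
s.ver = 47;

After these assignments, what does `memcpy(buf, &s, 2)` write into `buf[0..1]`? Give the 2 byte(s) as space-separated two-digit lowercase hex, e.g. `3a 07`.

bb 2f

kind:1 = 1 → 0x1 << 15 → word 0x8000
opcode:9 = 236 → 0xec << 6 → word 0xbb00
ver:6 = 47 → 0x2f << 0 → word 0xbb2f
word = 0xbb2f → big-endian bytes:
  [0]=0xbb  [1]=0x2f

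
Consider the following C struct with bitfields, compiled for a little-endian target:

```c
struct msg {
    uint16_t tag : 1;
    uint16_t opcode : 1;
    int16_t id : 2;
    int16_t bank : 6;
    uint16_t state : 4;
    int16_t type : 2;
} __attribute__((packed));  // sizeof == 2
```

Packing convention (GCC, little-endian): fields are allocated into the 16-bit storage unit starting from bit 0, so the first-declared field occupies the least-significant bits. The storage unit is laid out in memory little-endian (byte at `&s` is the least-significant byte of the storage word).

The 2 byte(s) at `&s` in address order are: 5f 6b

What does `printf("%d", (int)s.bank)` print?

[0]=0x5f [1]=0x6b (little-endian) → word 0x6b5f
tag [0+:1] = (word>>0) & 0x1 = 1
opcode [1+:1] = (word>>1) & 0x1 = 1
id [2+:2] = (word>>2) & 0x3 = 3
bank [4+:6] = (word>>4) & 0x3f = 53  ←
state [10+:4] = (word>>10) & 0xf = 10
type [14+:2] = (word>>14) & 0x3 = 1
bank signed 6b, MSB=1: 53 - 64 = -11

-11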